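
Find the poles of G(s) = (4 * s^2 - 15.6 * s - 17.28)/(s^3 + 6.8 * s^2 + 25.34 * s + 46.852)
Set denominator = 0: s^3 + 6.8*s^2 + 25.34*s + 46.852 = (s + 3.4)(s^2 + 3.4*s + 13.78) = 0 → Poles: -1.7 + 3.3j, -1.7 - 3.3j, -3.4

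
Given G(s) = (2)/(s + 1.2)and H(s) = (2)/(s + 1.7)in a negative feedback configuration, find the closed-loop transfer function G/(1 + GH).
Closed-loop T = G/(1+GH).
Numerator: G_num * H_den = 2*s + 3.4.
Denominator: G_den * H_den + G_num * H_num = (s^2 + 2.9*s + 2.04) + (4) = s^2 + 2.9*s + 6.04.
T(s) = (2*s + 3.4)/(s^2 + 2.9*s + 6.04)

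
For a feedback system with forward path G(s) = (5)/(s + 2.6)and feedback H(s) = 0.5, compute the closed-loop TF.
Closed-loop T = G/(1+GH).
Numerator: G_num * H_den = 5.
Denominator: G_den * H_den + G_num * H_num = (s + 2.6) + (2.5) = s + 5.1.
T(s) = (5)/(s + 5.1)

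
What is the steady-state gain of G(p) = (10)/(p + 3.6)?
DC gain = G(0) = num(0)/den(0) = 10/3.6 = 2.778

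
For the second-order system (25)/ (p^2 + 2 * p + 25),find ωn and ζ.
Standard form: ωn²/(p²+2ζωn·p+ωn²).
const=25=ωn² → ωn=5, p coeff=2=2ζωn → ζ=0.2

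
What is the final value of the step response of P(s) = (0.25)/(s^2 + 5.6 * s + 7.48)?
FVT: lim_{t→∞} y(t) = lim_{s→0} s*Y(s) where Y(s) = P(s)/s.
= lim_{s→0} P(s) = P(0) = num(0)/den(0) = 0.25/7.48 = 0.03342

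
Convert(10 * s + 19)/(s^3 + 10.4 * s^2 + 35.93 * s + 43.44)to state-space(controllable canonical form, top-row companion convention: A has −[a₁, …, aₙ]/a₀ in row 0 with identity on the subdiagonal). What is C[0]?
Reachable canonical form: C = numerator coefficients (right-aligned, zero-padded to length n).
num = 10*s + 19, C = [[0, 10, 19]].
C[0] = 0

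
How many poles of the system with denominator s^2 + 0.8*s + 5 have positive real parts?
Poles: -0.4 + 2.2j, -0.4 - 2.2j. RHP poles (Re>0): 0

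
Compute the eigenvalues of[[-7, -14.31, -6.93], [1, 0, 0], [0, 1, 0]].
Eigenvalues solve det(λI - A) = 0.
Characteristic polynomial: λ^3 + 7*λ^2 + 14.31*λ + 6.93 = 0.
Factor: (λ + 0.7)(λ + 3)(λ + 3.3) = 0.
Roots: -0.7, -3, -3.3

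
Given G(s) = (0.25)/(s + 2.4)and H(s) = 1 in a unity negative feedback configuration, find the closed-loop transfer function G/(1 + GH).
Closed-loop T = G/(1+GH).
Numerator: G_num * H_den = 0.25.
Denominator: G_den * H_den + G_num * H_num = (s + 2.4) + (0.25) = s + 2.65.
T(s) = (0.25)/(s + 2.65)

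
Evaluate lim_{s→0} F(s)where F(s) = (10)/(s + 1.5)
DC gain = F(0) = num(0)/den(0) = 10/1.5 = 6.667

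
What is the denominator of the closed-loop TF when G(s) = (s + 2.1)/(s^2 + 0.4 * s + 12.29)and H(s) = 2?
Characteristic poly = G_den * H_den + G_num * H_num = (s^2 + 0.4*s + 12.29) + (2*s + 4.2) = s^2 + 2.4*s + 16.49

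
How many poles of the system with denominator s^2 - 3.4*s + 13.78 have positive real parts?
Poles: 1.7 + 3.3j, 1.7 - 3.3j. RHP poles (Re>0): 2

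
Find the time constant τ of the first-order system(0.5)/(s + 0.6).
First-order system: τ = -1/pole. Pole = -0.6. τ = -1/(-0.6) = 1.667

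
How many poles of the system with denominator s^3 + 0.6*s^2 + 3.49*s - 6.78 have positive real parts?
s^3 + 0.6*s^2 + 3.49*s - 6.78 = (s - 1.2)(s^2 + 1.8*s + 5.65). Poles: -0.9 + 2.2j, -0.9 - 2.2j, 1.2. RHP poles (Re>0): 1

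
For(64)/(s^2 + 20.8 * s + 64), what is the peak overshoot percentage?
Standard form: ωn²/(s²+2ζωn·s+ωn²) → ωn = 8, ζ = 1.3.
ζ ≥ 1, so the response is non-oscillatory: peak overshoot = 0%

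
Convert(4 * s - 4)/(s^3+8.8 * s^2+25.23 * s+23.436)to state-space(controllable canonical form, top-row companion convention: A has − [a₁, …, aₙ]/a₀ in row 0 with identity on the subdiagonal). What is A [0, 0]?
Reachable canonical form for den = s^3 + 8.8*s^2 + 25.23*s + 23.436: top row of A = -[a₁,a₂,...,aₙ]/a₀, ones on the subdiagonal, zeros elsewhere.
A = [[-8.8, -25.23, -23.436], [1, 0, 0], [0, 1, 0]].
A[0,0] = -8.8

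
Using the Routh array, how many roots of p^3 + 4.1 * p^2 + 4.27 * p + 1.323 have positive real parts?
Routh array:
p^3: [1, 4.27]; p^2: [4.1, 1.323]; p^1: [3.94732]; p^0: [1.323]
First column: [1, 4.1, 3.94732, 1.323]. Sign changes = RHP roots = 0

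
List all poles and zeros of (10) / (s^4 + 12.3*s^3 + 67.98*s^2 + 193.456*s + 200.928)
Set denominator = 0: s^4 + 12.3*s^3 + 67.98*s^2 + 193.456*s + 200.928 = (s + 2.1)(s + 4.6)(s^2 + 5.6*s + 20.8) = 0 → Poles: -2.1, -2.8 + 3.6j, -2.8 - 3.6j, -4.6
Numerator is a nonzero constant (10) → Zeros: none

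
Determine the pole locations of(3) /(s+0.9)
Set denominator = 0: s + 0.9 = 0 → Poles: -0.9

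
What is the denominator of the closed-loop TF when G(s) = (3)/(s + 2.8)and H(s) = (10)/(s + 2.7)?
Characteristic poly = G_den * H_den + G_num * H_num = (s^2 + 5.5*s + 7.56) + (30) = s^2 + 5.5*s + 37.56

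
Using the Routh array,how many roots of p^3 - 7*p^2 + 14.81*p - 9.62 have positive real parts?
Routh array:
p^3: [1, 14.81]; p^2: [-7, -9.62]; p^1: [13.4357]; p^0: [-9.62]
First column: [1, -7, 13.4357, -9.62]. Sign changes = RHP roots = 3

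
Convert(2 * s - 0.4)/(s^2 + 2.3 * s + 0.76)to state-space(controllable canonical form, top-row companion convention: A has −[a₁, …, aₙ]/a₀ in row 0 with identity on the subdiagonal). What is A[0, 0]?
Reachable canonical form for den = s^2 + 2.3*s + 0.76: top row of A = -[a₁,a₂,...,aₙ]/a₀, ones on the subdiagonal, zeros elsewhere.
A = [[-2.3, -0.76], [1, 0]].
A[0,0] = -2.3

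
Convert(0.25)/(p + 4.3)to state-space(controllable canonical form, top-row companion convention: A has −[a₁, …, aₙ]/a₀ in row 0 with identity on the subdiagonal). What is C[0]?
Reachable canonical form: C = numerator coefficients (right-aligned, zero-padded to length n).
num = 0.25, C = [[0.25]].
C[0] = 0.25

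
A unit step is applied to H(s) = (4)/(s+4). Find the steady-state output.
FVT: lim_{t→∞} y(t) = lim_{s→0} s*Y(s) where Y(s) = H(s)/s.
= lim_{s→0} H(s) = H(0) = num(0)/den(0) = 4/4 = 1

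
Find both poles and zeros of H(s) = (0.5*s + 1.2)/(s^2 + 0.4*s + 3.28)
Set denominator = 0: s^2 + 0.4*s + 3.28 = 0 → Poles: -0.2 + 1.8j, -0.2 - 1.8j
Set numerator = 0: 0.5*s + 1.2 = 0 → Zeros: -2.4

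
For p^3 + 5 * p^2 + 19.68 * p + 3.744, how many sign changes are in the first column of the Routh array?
Routh array:
p^3: [1, 19.68]; p^2: [5, 3.744]; p^1: [18.9312]; p^0: [3.744]
First column: [1, 5, 18.9312, 3.744]. Sign changes = 0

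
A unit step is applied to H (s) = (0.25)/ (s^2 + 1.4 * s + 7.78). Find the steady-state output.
FVT: lim_{t→∞} y(t) = lim_{s→0} s*Y(s) where Y(s) = H(s)/s.
= lim_{s→0} H(s) = H(0) = num(0)/den(0) = 0.25/7.78 = 0.03213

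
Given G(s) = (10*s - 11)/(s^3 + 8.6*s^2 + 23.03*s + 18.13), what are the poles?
Set denominator = 0: s^3 + 8.6*s^2 + 23.03*s + 18.13 = (s + 3.5)(s + 3.7)(s + 1.4) = 0 → Poles: -1.4, -3.5, -3.7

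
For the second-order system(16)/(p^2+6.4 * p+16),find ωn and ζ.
Standard form: ωn²/(p²+2ζωn·p+ωn²).
const=16=ωn² → ωn=4, p coeff=6.4=2ζωn → ζ=0.8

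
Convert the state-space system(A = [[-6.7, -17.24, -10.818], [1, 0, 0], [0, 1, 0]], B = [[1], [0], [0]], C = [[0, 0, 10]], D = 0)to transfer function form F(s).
F(s) = C(sI - A)⁻¹B + D.
Characteristic polynomial det(sI - A) = s^3 + 6.7*s^2 + 17.24*s + 10.818.
Numerator from C·adj(sI-A)·B + D·det(sI-A) = 10.
F(s) = (10)/(s^3 + 6.7*s^2 + 17.24*s + 10.818)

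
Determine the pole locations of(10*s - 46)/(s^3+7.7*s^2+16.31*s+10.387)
Set denominator = 0: s^3 + 7.7*s^2 + 16.31*s + 10.387 = (s + 1.3)(s + 1.7)(s + 4.7) = 0 → Poles: -1.3, -1.7, -4.7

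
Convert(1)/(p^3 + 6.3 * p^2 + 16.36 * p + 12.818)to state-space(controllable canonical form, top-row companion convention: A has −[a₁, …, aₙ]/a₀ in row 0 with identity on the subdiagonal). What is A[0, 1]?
Reachable canonical form for den = p^3 + 6.3*p^2 + 16.36*p + 12.818: top row of A = -[a₁,a₂,...,aₙ]/a₀, ones on the subdiagonal, zeros elsewhere.
A = [[-6.3, -16.36, -12.818], [1, 0, 0], [0, 1, 0]].
A[0,1] = -16.36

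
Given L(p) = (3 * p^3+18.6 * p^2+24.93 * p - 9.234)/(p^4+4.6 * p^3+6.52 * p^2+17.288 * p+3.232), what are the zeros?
Set numerator = 0: 3*p^3 + 18.6*p^2 + 24.93*p - 9.234 = 3*(p + 2.7)(p + 3.8)(p - 0.3) = 0 → Zeros: -2.7, -3.8, 0.3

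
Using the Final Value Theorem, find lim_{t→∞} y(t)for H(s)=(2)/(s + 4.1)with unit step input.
FVT: lim_{t→∞} y(t) = lim_{s→0} s*Y(s) where Y(s) = H(s)/s.
= lim_{s→0} H(s) = H(0) = num(0)/den(0) = 2/4.1 = 0.4878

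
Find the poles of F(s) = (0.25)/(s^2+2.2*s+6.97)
Set denominator = 0: s^2 + 2.2*s + 6.97 = 0 → Poles: -1.1 + 2.4j, -1.1 - 2.4j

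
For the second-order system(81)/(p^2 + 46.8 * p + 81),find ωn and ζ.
Standard form: ωn²/(p²+2ζωn·p+ωn²).
const=81=ωn² → ωn=9, p coeff=46.8=2ζωn → ζ=2.6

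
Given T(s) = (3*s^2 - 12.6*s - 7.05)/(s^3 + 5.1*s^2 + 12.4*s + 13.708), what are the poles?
Set denominator = 0: s^3 + 5.1*s^2 + 12.4*s + 13.708 = (s + 2.3)(s^2 + 2.8*s + 5.96) = 0 → Poles: -1.4 + 2j, -1.4 - 2j, -2.3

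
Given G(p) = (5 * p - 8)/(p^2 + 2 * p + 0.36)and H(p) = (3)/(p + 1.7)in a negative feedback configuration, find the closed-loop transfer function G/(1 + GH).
Closed-loop T = G/(1+GH).
Numerator: G_num * H_den = 5*p^2 + 0.5*p - 13.6.
Denominator: G_den * H_den + G_num * H_num = (p^3 + 3.7*p^2 + 3.76*p + 0.612) + (15*p - 24) = p^3 + 3.7*p^2 + 18.76*p - 23.388.
T(p) = (5*p^2 + 0.5*p - 13.6)/(p^3 + 3.7*p^2 + 18.76*p - 23.388)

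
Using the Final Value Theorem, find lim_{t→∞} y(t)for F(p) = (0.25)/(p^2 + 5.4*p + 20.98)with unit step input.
FVT: lim_{t→∞} y(t) = lim_{p→0} p*Y(p) where Y(p) = F(p)/p.
= lim_{p→0} F(p) = F(0) = num(0)/den(0) = 0.25/20.98 = 0.01192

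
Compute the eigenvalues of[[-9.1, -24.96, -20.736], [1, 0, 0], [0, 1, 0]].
Eigenvalues solve det(λI - A) = 0.
Characteristic polynomial: λ^3 + 9.1*λ^2 + 24.96*λ + 20.736 = 0.
Factor: (λ + 4.8)(λ + 1.6)(λ + 2.7) = 0.
Roots: -1.6, -2.7, -4.8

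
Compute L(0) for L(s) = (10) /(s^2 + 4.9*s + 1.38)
DC gain = L(0) = num(0)/den(0) = 10/1.38 = 7.246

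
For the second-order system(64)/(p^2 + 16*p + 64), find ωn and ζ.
Standard form: ωn²/(p²+2ζωn·p+ωn²).
const=64=ωn² → ωn=8, p coeff=16=2ζωn → ζ=1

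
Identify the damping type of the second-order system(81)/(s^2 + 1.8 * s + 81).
Standard form: ωn²/(s²+2ζωn·s+ωn²) gives ωn=9, ζ=0.1.
Underdamped (ζ = 0.1 < 1)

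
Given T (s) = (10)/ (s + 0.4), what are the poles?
Set denominator = 0: s + 0.4 = 0 → Poles: -0.4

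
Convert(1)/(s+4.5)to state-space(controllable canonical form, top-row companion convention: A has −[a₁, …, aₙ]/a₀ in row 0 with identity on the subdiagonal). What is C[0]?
Reachable canonical form: C = numerator coefficients (right-aligned, zero-padded to length n).
num = 1, C = [[1]].
C[0] = 1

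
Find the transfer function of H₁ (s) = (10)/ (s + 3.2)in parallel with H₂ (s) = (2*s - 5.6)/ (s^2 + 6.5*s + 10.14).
Parallel: H = H₁ + H₂ = (n₁·d₂ + n₂·d₁)/(d₁·d₂).
n₁·d₂ = 10*s^2 + 65*s + 101.4. n₂·d₁ = 2*s^2 + 0.8*s - 17.92. Sum = 12*s^2 + 65.8*s + 83.48. d₁·d₂ = s^3 + 9.7*s^2 + 30.94*s + 32.448.
H(s) = (12*s^2 + 65.8*s + 83.48)/(s^3 + 9.7*s^2 + 30.94*s + 32.448)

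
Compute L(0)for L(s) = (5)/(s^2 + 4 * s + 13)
DC gain = L(0) = num(0)/den(0) = 5/13 = 0.3846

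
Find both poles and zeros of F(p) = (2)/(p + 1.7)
Set denominator = 0: p + 1.7 = 0 → Poles: -1.7
Numerator is a nonzero constant (2) → Zeros: none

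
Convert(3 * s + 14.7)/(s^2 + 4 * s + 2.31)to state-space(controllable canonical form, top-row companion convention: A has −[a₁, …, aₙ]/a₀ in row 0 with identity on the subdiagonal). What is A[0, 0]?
Reachable canonical form for den = s^2 + 4*s + 2.31: top row of A = -[a₁,a₂,...,aₙ]/a₀, ones on the subdiagonal, zeros elsewhere.
A = [[-4, -2.31], [1, 0]].
A[0,0] = -4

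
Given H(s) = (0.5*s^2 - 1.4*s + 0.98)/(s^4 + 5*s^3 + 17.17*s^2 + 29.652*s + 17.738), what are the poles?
Set denominator = 0: s^4 + 5*s^3 + 17.17*s^2 + 29.652*s + 17.738 = (s + 1.4)(s + 1.4)(s^2 + 2.2*s + 9.05) = 0 → Poles: -1.1 + 2.8j, -1.1 - 2.8j, -1.4, -1.4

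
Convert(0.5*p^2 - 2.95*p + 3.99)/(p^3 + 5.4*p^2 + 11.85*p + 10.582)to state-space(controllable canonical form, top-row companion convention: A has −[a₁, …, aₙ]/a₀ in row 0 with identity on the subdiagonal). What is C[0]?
Reachable canonical form: C = numerator coefficients (right-aligned, zero-padded to length n).
num = 0.5*p^2 - 2.95*p + 3.99, C = [[0.5, -2.95, 3.99]].
C[0] = 0.5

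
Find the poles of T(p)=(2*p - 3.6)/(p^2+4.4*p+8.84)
Set denominator = 0: p^2 + 4.4*p + 8.84 = 0 → Poles: -2.2 + 2j, -2.2 - 2j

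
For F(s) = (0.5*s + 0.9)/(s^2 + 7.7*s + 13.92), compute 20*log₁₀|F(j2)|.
Substitute s = j*2: F(j2) = 0.0724983 - 0.0117413j.
|F(j2)| = sqrt(Re² + Im²) = 0.07344.
20*log₁₀(0.07344) = -22.68 dB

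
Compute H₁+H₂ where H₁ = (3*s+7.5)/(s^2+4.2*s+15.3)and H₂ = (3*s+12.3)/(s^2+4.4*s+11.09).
Parallel: H = H₁ + H₂ = (n₁·d₂ + n₂·d₁)/(d₁·d₂).
n₁·d₂ = 3*s^3 + 20.7*s^2 + 66.27*s + 83.175. n₂·d₁ = 3*s^3 + 24.9*s^2 + 97.56*s + 188.19. Sum = 6*s^3 + 45.6*s^2 + 163.83*s + 271.365. d₁·d₂ = s^4 + 8.6*s^3 + 44.87*s^2 + 113.898*s + 169.677.
H(s) = (6*s^3 + 45.6*s^2 + 163.83*s + 271.365)/(s^4 + 8.6*s^3 + 44.87*s^2 + 113.898*s + 169.677)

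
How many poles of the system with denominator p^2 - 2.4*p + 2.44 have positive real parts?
Poles: 1.2 + 1j, 1.2 - 1j. RHP poles (Re>0): 2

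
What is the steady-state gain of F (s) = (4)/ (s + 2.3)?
DC gain = F(0) = num(0)/den(0) = 4/2.3 = 1.739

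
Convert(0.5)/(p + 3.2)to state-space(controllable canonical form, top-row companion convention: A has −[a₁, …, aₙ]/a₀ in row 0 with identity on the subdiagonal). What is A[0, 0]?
Reachable canonical form for den = p + 3.2: top row of A = -[a₁,a₂,...,aₙ]/a₀, ones on the subdiagonal, zeros elsewhere.
A = [[-3.2]].
A[0,0] = -3.2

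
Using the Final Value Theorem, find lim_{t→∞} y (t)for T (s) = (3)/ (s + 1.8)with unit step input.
FVT: lim_{t→∞} y(t) = lim_{s→0} s*Y(s) where Y(s) = T(s)/s.
= lim_{s→0} T(s) = T(0) = num(0)/den(0) = 3/1.8 = 1.667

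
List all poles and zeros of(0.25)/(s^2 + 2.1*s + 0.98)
Set denominator = 0: s^2 + 2.1*s + 0.98 = (s + 1.4)(s + 0.7) = 0 → Poles: -0.7, -1.4
Numerator is a nonzero constant (0.25) → Zeros: none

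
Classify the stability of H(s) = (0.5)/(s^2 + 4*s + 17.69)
Denominator: s^2 + 4*s + 17.69. Poles: -2 + 3.7j, -2 - 3.7j. Stable (all poles in LHP)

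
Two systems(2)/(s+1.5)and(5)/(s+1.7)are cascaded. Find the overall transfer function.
Series: H = H₁ · H₂ = (n₁·n₂)/(d₁·d₂).
Num: n₁·n₂ = 10. Den: d₁·d₂ = s^2 + 3.2*s + 2.55.
H(s) = (10)/(s^2 + 3.2*s + 2.55)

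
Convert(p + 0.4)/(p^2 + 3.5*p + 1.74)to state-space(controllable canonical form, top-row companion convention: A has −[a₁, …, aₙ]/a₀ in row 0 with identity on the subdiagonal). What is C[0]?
Reachable canonical form: C = numerator coefficients (right-aligned, zero-padded to length n).
num = p + 0.4, C = [[1, 0.4]].
C[0] = 1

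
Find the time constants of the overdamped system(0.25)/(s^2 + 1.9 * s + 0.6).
Overdamped: real poles at -0.4, -1.5. τ = -1/pole → τ₁ = 2.5, τ₂ = 0.6667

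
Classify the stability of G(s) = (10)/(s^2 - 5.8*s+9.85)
Denominator: s^2 - 5.8*s + 9.85. Poles: 2.9 + 1.2j, 2.9 - 1.2j. Unstable (2 pole(s) in RHP)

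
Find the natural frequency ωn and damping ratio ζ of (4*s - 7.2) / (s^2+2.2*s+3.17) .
Underdamped: complex pole -1.1 + 1.4j. ωn = |pole| = 1.78, ζ = -Re(pole)/ωn = 0.6178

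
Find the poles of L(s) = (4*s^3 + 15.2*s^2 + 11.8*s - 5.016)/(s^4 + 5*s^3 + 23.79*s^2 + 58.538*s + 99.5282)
Set denominator = 0: s^4 + 5*s^3 + 23.79*s^2 + 58.538*s + 99.5282 = (s^2 + 0.8*s + 12.41)(s^2 + 4.2*s + 8.02) = 0 → Poles: -0.4 + 3.5j, -0.4 - 3.5j, -2.1 + 1.9j, -2.1 - 1.9j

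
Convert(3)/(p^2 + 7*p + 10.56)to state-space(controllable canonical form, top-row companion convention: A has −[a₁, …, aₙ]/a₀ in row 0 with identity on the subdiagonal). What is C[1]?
Reachable canonical form: C = numerator coefficients (right-aligned, zero-padded to length n).
num = 3, C = [[0, 3]].
C[1] = 3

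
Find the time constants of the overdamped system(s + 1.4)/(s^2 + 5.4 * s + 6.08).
Overdamped: real poles at -3.8, -1.6. τ = -1/pole → τ₁ = 0.2632, τ₂ = 0.625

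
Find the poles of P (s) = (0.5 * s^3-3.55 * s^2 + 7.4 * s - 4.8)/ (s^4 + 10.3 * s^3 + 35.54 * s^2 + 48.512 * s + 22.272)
Set denominator = 0: s^4 + 10.3*s^3 + 35.54*s^2 + 48.512*s + 22.272 = (s + 1)(s + 2.9)(s + 1.6)(s + 4.8) = 0 → Poles: -1, -1.6, -2.9, -4.8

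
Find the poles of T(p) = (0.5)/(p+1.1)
Set denominator = 0: p + 1.1 = 0 → Poles: -1.1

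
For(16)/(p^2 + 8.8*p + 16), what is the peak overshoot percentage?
Standard form: ωn²/(p²+2ζωn·p+ωn²) → ωn = 4, ζ = 1.1.
ζ ≥ 1, so the response is non-oscillatory: peak overshoot = 0%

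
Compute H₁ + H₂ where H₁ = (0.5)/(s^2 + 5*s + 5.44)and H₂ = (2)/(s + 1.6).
Parallel: H = H₁ + H₂ = (n₁·d₂ + n₂·d₁)/(d₁·d₂).
n₁·d₂ = 0.5*s + 0.8. n₂·d₁ = 2*s^2 + 10*s + 10.88. Sum = 2*s^2 + 10.5*s + 11.68. d₁·d₂ = s^3 + 6.6*s^2 + 13.44*s + 8.704.
H(s) = (2*s^2 + 10.5*s + 11.68)/(s^3 + 6.6*s^2 + 13.44*s + 8.704)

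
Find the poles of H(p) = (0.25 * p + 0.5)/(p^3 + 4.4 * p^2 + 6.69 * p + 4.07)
Set denominator = 0: p^3 + 4.4*p^2 + 6.69*p + 4.07 = (p + 2.2)(p^2 + 2.2*p + 1.85) = 0 → Poles: -1.1 + 0.8j, -1.1 - 0.8j, -2.2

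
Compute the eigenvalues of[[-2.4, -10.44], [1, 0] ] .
Eigenvalues solve det(λI - A) = 0.
Characteristic polynomial: λ^2 + 2.4*λ + 10.44 = 0.
Roots: -1.2 + 3j, -1.2 - 3j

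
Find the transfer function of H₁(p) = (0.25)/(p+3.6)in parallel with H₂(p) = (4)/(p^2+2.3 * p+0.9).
Parallel: H = H₁ + H₂ = (n₁·d₂ + n₂·d₁)/(d₁·d₂).
n₁·d₂ = 0.25*p^2 + 0.575*p + 0.225. n₂·d₁ = 4*p + 14.4. Sum = 0.25*p^2 + 4.575*p + 14.625. d₁·d₂ = p^3 + 5.9*p^2 + 9.18*p + 3.24.
H(p) = (0.25*p^2 + 4.575*p + 14.625)/(p^3 + 5.9*p^2 + 9.18*p + 3.24)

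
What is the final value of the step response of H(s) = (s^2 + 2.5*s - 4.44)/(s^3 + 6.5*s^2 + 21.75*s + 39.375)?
FVT: lim_{t→∞} y(t) = lim_{s→0} s*Y(s) where Y(s) = H(s)/s.
= lim_{s→0} H(s) = H(0) = num(0)/den(0) = -4.44/39.375 = -0.1128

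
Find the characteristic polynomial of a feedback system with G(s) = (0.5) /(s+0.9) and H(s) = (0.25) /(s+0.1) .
Characteristic poly = G_den * H_den + G_num * H_num = (s^2 + s + 0.09) + (0.125) = s^2 + s + 0.215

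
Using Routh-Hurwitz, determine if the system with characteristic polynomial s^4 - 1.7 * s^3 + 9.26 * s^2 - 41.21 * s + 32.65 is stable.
Routh array:
s^4: [1, 9.26, 32.65]; s^3: [-1.7, -41.21]; s^2: [-14.9812, 32.65]; s^1: [-44.915]; s^0: [32.65]
First column: [1, -1.7, -14.9812, -44.915, 32.65]. Sign changes = 2.
No, unstable (2 RHP root(s))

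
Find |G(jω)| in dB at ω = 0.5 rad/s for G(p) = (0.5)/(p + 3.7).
Substitute p = j*0.5: G(j0.5) = 0.132712 - 0.017934j.
|G(j0.5)| = sqrt(Re² + Im²) = 0.1339.
20*log₁₀(0.1339) = -17.46 dB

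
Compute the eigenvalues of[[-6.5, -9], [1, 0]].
Eigenvalues solve det(λI - A) = 0.
Characteristic polynomial: λ^2 + 6.5*λ + 9 = 0.
Factor: (λ + 4.5)(λ + 2) = 0.
Roots: -2, -4.5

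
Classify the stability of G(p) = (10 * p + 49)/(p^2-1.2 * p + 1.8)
Denominator: p^2 - 1.2*p + 1.8. Poles: 0.6 + 1.2j, 0.6 - 1.2j. Unstable (2 pole(s) in RHP)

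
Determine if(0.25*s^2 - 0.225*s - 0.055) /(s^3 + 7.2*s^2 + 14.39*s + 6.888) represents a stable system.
Denominator: s^3 + 7.2*s^2 + 14.39*s + 6.888 = (s + 2.4)(s + 0.7)(s + 4.1). Poles: -0.7, -2.4, -4.1. All Re(p)<0: Yes (stable)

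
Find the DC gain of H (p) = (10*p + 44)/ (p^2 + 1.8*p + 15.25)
DC gain = H(0) = num(0)/den(0) = 44/15.25 = 2.885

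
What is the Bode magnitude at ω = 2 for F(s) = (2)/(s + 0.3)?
Substitute s = j*2: F(j2) = 0.146699 - 0.977995j.
|F(j2)| = sqrt(Re² + Im²) = 0.9889.
20*log₁₀(0.9889) = -0.10 dB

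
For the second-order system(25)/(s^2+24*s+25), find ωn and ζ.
Standard form: ωn²/(s²+2ζωn·s+ωn²).
const=25=ωn² → ωn=5, s coeff=24=2ζωn → ζ=2.4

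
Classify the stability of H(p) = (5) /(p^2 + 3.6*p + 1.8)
Denominator: p^2 + 3.6*p + 1.8 = (p + 3)(p + 0.6). Poles: -0.6, -3. Stable (all poles in LHP)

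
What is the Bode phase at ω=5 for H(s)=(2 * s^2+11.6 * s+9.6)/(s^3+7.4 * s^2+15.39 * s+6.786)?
Substitute s = j*5: H(j5) = 0.12953 - 0.360375j.
∠H(j5) = atan2(Im, Re) = atan2(-0.360375, 0.12953) = -70.23°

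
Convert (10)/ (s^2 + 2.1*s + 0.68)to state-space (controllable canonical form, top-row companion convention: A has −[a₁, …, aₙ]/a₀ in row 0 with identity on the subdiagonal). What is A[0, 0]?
Reachable canonical form for den = s^2 + 2.1*s + 0.68: top row of A = -[a₁,a₂,...,aₙ]/a₀, ones on the subdiagonal, zeros elsewhere.
A = [[-2.1, -0.68], [1, 0]].
A[0,0] = -2.1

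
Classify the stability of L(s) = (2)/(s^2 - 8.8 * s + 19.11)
Denominator: s^2 - 8.8*s + 19.11 = (s - 4.9)(s - 3.9). Poles: 3.9, 4.9. Unstable (2 pole(s) in RHP)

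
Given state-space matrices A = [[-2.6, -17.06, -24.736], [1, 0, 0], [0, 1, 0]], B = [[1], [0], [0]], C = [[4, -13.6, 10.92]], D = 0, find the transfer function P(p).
P(p) = C(pI - A)⁻¹B + D.
Characteristic polynomial det(pI - A) = p^3 + 2.6*p^2 + 17.06*p + 24.736.
Numerator from C·adj(pI-A)·B + D·det(pI-A) = 4*p^2 - 13.6*p + 10.92.
P(p) = (4*p^2 - 13.6*p + 10.92)/(p^3 + 2.6*p^2 + 17.06*p + 24.736)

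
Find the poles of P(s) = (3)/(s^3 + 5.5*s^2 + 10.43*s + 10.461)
Set denominator = 0: s^3 + 5.5*s^2 + 10.43*s + 10.461 = (s + 3.3)(s^2 + 2.2*s + 3.17) = 0 → Poles: -1.1 + 1.4j, -1.1 - 1.4j, -3.3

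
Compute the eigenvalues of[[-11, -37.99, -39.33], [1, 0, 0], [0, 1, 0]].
Eigenvalues solve det(λI - A) = 0.
Characteristic polynomial: λ^3 + 11*λ^2 + 37.99*λ + 39.33 = 0.
Factor: (λ + 4.5)(λ + 4.6)(λ + 1.9) = 0.
Roots: -1.9, -4.5, -4.6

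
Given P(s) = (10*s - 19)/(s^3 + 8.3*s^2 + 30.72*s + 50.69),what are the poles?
Set denominator = 0: s^3 + 8.3*s^2 + 30.72*s + 50.69 = (s + 3.7)(s^2 + 4.6*s + 13.7) = 0 → Poles: -2.3 + 2.9j, -2.3 - 2.9j, -3.7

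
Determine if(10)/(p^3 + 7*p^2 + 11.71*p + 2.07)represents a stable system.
Denominator: p^3 + 7*p^2 + 11.71*p + 2.07 = (p + 2.3)(p + 4.5)(p + 0.2). Poles: -0.2, -2.3, -4.5. All Re(p)<0: Yes (stable)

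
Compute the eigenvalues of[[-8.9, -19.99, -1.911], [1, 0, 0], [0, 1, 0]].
Eigenvalues solve det(λI - A) = 0.
Characteristic polynomial: λ^3 + 8.9*λ^2 + 19.99*λ + 1.911 = 0.
Factor: (λ + 0.1)(λ + 4.9)(λ + 3.9) = 0.
Roots: -0.1, -3.9, -4.9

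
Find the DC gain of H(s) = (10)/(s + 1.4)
DC gain = H(0) = num(0)/den(0) = 10/1.4 = 7.143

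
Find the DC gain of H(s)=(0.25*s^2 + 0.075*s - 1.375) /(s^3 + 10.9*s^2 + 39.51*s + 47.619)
DC gain = H(0) = num(0)/den(0) = -1.375/47.619 = -0.02888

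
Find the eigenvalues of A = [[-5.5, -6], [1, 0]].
Eigenvalues solve det(λI - A) = 0.
Characteristic polynomial: λ^2 + 5.5*λ + 6 = 0.
Factor: (λ + 1.5)(λ + 4) = 0.
Roots: -1.5, -4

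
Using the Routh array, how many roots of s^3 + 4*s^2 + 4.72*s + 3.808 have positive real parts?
Routh array:
s^3: [1, 4.72]; s^2: [4, 3.808]; s^1: [3.768]; s^0: [3.808]
First column: [1, 4, 3.768, 3.808]. Sign changes = RHP roots = 0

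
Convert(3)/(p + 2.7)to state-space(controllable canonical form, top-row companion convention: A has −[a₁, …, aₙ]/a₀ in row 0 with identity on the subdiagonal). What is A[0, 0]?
Reachable canonical form for den = p + 2.7: top row of A = -[a₁,a₂,...,aₙ]/a₀, ones on the subdiagonal, zeros elsewhere.
A = [[-2.7]].
A[0,0] = -2.7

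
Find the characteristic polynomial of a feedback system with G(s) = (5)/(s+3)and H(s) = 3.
Characteristic poly = G_den * H_den + G_num * H_num = (s + 3) + (15) = s + 18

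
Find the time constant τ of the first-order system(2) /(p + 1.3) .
First-order system: τ = -1/pole. Pole = -1.3. τ = -1/(-1.3) = 0.7692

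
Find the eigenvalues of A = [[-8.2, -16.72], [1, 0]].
Eigenvalues solve det(λI - A) = 0.
Characteristic polynomial: λ^2 + 8.2*λ + 16.72 = 0.
Factor: (λ + 4.4)(λ + 3.8) = 0.
Roots: -3.8, -4.4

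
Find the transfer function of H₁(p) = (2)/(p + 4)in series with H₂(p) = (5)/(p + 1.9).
Series: H = H₁ · H₂ = (n₁·n₂)/(d₁·d₂).
Num: n₁·n₂ = 10. Den: d₁·d₂ = p^2 + 5.9*p + 7.6.
H(p) = (10)/(p^2 + 5.9*p + 7.6)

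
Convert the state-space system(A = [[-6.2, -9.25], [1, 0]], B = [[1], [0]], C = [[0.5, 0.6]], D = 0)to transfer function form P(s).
P(s) = C(sI - A)⁻¹B + D.
Characteristic polynomial det(sI - A) = s^2 + 6.2*s + 9.25.
Numerator from C·adj(sI-A)·B + D·det(sI-A) = 0.5*s + 0.6.
P(s) = (0.5*s + 0.6)/(s^2 + 6.2*s + 9.25)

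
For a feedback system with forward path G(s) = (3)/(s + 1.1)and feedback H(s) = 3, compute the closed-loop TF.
Closed-loop T = G/(1+GH).
Numerator: G_num * H_den = 3.
Denominator: G_den * H_den + G_num * H_num = (s + 1.1) + (9) = s + 10.1.
T(s) = (3)/(s + 10.1)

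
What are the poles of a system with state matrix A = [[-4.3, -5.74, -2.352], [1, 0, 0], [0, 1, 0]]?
Eigenvalues solve det(λI - A) = 0.
Characteristic polynomial: λ^3 + 4.3*λ^2 + 5.74*λ + 2.352 = 0.
Factor: (λ + 1.4)(λ + 2.1)(λ + 0.8) = 0.
Roots: -0.8, -1.4, -2.1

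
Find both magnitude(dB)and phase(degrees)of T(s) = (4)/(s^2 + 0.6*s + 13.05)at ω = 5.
Substitute s = j*5: T(j5) = -0.314883 - 0.0790501j.
|T| = 20*log₁₀(sqrt(Re²+Im²)) = -9.77 dB.
∠T = atan2(Im, Re) = -165.91°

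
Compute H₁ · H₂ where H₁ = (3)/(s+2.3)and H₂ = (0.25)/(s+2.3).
Series: H = H₁ · H₂ = (n₁·n₂)/(d₁·d₂).
Num: n₁·n₂ = 0.75. Den: d₁·d₂ = s^2 + 4.6*s + 5.29.
H(s) = (0.75)/(s^2 + 4.6*s + 5.29)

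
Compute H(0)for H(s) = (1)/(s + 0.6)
DC gain = H(0) = num(0)/den(0) = 1/0.6 = 1.667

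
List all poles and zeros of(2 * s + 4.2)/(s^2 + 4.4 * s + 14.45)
Set denominator = 0: s^2 + 4.4*s + 14.45 = 0 → Poles: -2.2 + 3.1j, -2.2 - 3.1j
Set numerator = 0: 2*s + 4.2 = 0 → Zeros: -2.1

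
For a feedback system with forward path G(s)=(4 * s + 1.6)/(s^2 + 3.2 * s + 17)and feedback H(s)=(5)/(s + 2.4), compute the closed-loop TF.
Closed-loop T = G/(1+GH).
Numerator: G_num * H_den = 4*s^2 + 11.2*s + 3.84.
Denominator: G_den * H_den + G_num * H_num = (s^3 + 5.6*s^2 + 24.68*s + 40.8) + (20*s + 8) = s^3 + 5.6*s^2 + 44.68*s + 48.8.
T(s) = (4*s^2 + 11.2*s + 3.84)/(s^3 + 5.6*s^2 + 44.68*s + 48.8)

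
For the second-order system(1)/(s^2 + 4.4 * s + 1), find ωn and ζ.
Standard form: ωn²/(s²+2ζωn·s+ωn²).
const=1=ωn² → ωn=1, s coeff=4.4=2ζωn → ζ=2.2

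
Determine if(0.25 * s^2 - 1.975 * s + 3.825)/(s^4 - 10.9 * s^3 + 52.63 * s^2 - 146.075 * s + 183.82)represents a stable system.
Denominator: s^4 - 10.9*s^3 + 52.63*s^2 - 146.075*s + 183.82 = (s - 4)(s - 3.5)(s^2 - 3.4*s + 13.13). Poles: 1.7 + 3.2j, 1.7 - 3.2j, 3.5, 4. All Re(p)<0: No (unstable)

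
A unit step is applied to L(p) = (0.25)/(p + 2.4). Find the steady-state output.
FVT: lim_{t→∞} y(t) = lim_{p→0} p*Y(p) where Y(p) = L(p)/p.
= lim_{p→0} L(p) = L(0) = num(0)/den(0) = 0.25/2.4 = 0.1042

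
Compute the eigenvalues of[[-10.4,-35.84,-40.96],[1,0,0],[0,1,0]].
Eigenvalues solve det(λI - A) = 0.
Characteristic polynomial: λ^3 + 10.4*λ^2 + 35.84*λ + 40.96 = 0.
Factor: (λ + 4)(λ + 3.2)(λ + 3.2) = 0.
Roots: -3.2, -3.2, -4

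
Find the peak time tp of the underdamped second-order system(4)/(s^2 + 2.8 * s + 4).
Standard form: ωn²/(s²+2ζωn·s+ωn²) → ωn = 2, ζ = 0.7.
ωd = ωn·√(1-ζ²) = 2·√(1-0.7²) = 1.428.
tp = π/ωd = π/1.428 = 2.2 s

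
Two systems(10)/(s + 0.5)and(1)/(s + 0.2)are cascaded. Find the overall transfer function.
Series: H = H₁ · H₂ = (n₁·n₂)/(d₁·d₂).
Num: n₁·n₂ = 10. Den: d₁·d₂ = s^2 + 0.7*s + 0.1.
H(s) = (10)/(s^2 + 0.7*s + 0.1)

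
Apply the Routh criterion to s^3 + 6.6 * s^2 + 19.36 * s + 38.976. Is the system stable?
Routh array:
s^3: [1, 19.36]; s^2: [6.6, 38.976]; s^1: [13.4545]; s^0: [38.976]
First column: [1, 6.6, 13.4545, 38.976]. Sign changes = 0.
Yes, stable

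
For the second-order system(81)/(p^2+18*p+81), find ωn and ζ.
Standard form: ωn²/(p²+2ζωn·p+ωn²).
const=81=ωn² → ωn=9, p coeff=18=2ζωn → ζ=1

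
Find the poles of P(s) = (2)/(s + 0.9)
Set denominator = 0: s + 0.9 = 0 → Poles: -0.9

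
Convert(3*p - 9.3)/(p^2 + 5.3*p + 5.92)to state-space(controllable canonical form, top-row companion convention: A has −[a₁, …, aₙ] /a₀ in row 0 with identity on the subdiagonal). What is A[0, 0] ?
Reachable canonical form for den = p^2 + 5.3*p + 5.92: top row of A = -[a₁,a₂,...,aₙ]/a₀, ones on the subdiagonal, zeros elsewhere.
A = [[-5.3, -5.92], [1, 0]].
A[0,0] = -5.3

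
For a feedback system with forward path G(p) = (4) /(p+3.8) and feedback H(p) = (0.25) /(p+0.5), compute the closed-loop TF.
Closed-loop T = G/(1+GH).
Numerator: G_num * H_den = 4*p + 2.
Denominator: G_den * H_den + G_num * H_num = (p^2 + 4.3*p + 1.9) + (1) = p^2 + 4.3*p + 2.9.
T(p) = (4*p + 2)/(p^2 + 4.3*p + 2.9)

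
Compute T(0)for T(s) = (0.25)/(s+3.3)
DC gain = T(0) = num(0)/den(0) = 0.25/3.3 = 0.07576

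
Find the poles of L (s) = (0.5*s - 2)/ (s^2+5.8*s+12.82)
Set denominator = 0: s^2 + 5.8*s + 12.82 = 0 → Poles: -2.9 + 2.1j, -2.9 - 2.1j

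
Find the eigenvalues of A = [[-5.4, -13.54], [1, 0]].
Eigenvalues solve det(λI - A) = 0.
Characteristic polynomial: λ^2 + 5.4*λ + 13.54 = 0.
Roots: -2.7 + 2.5j, -2.7 - 2.5j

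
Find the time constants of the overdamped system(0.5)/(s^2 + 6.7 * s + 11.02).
Overdamped: real poles at -2.9, -3.8. τ = -1/pole → τ₁ = 0.3448, τ₂ = 0.2632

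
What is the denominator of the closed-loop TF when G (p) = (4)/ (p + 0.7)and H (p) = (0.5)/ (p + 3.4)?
Characteristic poly = G_den * H_den + G_num * H_num = (p^2 + 4.1*p + 2.38) + (2) = p^2 + 4.1*p + 4.38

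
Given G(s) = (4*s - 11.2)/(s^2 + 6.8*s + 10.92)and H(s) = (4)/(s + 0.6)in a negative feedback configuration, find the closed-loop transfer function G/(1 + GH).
Closed-loop T = G/(1+GH).
Numerator: G_num * H_den = 4*s^2 - 8.8*s - 6.72.
Denominator: G_den * H_den + G_num * H_num = (s^3 + 7.4*s^2 + 15*s + 6.552) + (16*s - 44.8) = s^3 + 7.4*s^2 + 31*s - 38.248.
T(s) = (4*s^2 - 8.8*s - 6.72)/(s^3 + 7.4*s^2 + 31*s - 38.248)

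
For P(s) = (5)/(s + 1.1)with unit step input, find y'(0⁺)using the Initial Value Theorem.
IVT: y'(0⁺) = lim_{s→∞} s²·Y(s) = lim_{s→∞} s·P(s).
deg(num) = 0, deg(den) = 1, relative degree = 1, so s·P(s) → (leading num)/(leading den) = 5/1 = 5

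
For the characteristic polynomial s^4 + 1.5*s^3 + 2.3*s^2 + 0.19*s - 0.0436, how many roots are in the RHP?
s^4 + 1.5*s^3 + 2.3*s^2 + 0.19*s - 0.0436 = (s - 0.1)(s + 0.2)(s^2 + 1.4*s + 2.18). Poles: -0.2, -0.7 + 1.3j, -0.7 - 1.3j, 0.1. RHP poles (Re>0): 1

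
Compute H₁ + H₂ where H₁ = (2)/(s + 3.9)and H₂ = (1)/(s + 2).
Parallel: H = H₁ + H₂ = (n₁·d₂ + n₂·d₁)/(d₁·d₂).
n₁·d₂ = 2*s + 4. n₂·d₁ = s + 3.9. Sum = 3*s + 7.9. d₁·d₂ = s^2 + 5.9*s + 7.8.
H(s) = (3*s + 7.9)/(s^2 + 5.9*s + 7.8)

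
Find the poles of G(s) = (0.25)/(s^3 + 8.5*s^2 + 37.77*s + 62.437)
Set denominator = 0: s^3 + 8.5*s^2 + 37.77*s + 62.437 = (s + 2.9)(s^2 + 5.6*s + 21.53) = 0 → Poles: -2.8 + 3.7j, -2.8 - 3.7j, -2.9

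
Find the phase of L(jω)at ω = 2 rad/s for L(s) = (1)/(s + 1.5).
Substitute s = j*2: L(j2) = 0.24 - 0.32j.
∠L(j2) = atan2(Im, Re) = atan2(-0.32, 0.24) = -53.13°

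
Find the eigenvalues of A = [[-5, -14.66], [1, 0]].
Eigenvalues solve det(λI - A) = 0.
Characteristic polynomial: λ^2 + 5*λ + 14.66 = 0.
Roots: -2.5 + 2.9j, -2.5 - 2.9j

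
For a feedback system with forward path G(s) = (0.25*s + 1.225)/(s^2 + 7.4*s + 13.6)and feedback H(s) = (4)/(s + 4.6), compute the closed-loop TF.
Closed-loop T = G/(1+GH).
Numerator: G_num * H_den = 0.25*s^2 + 2.375*s + 5.635.
Denominator: G_den * H_den + G_num * H_num = (s^3 + 12*s^2 + 47.64*s + 62.56) + (s + 4.9) = s^3 + 12*s^2 + 48.64*s + 67.46.
T(s) = (0.25*s^2 + 2.375*s + 5.635)/(s^3 + 12*s^2 + 48.64*s + 67.46)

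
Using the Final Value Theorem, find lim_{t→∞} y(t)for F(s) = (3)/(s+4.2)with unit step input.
FVT: lim_{t→∞} y(t) = lim_{s→0} s*Y(s) where Y(s) = F(s)/s.
= lim_{s→0} F(s) = F(0) = num(0)/den(0) = 3/4.2 = 0.7143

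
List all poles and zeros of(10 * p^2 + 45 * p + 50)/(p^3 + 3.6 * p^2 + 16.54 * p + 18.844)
Set denominator = 0: p^3 + 3.6*p^2 + 16.54*p + 18.844 = (p + 1.4)(p^2 + 2.2*p + 13.46) = 0 → Poles: -1.1 + 3.5j, -1.1 - 3.5j, -1.4
Set numerator = 0: 10*p^2 + 45*p + 50 = 10*(p + 2)(p + 2.5) = 0 → Zeros: -2, -2.5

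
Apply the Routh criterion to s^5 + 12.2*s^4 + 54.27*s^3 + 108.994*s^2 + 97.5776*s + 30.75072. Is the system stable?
Routh array:
s^5: [1, 54.27, 97.5776]; s^4: [12.2, 108.994, 30.75072]; s^3: [45.3361, 95.057]; s^2: [83.414, 30.75072]; s^1: [78.3438]; s^0: [30.75072]
First column: [1, 12.2, 45.3361, 83.414, 78.3438, 30.75072]. Sign changes = 0.
Yes, stable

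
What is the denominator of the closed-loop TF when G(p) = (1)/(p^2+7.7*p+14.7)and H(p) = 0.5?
Characteristic poly = G_den * H_den + G_num * H_num = (p^2 + 7.7*p + 14.7) + (0.5) = p^2 + 7.7*p + 15.2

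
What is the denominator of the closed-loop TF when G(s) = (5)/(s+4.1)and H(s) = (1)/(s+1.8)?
Characteristic poly = G_den * H_den + G_num * H_num = (s^2 + 5.9*s + 7.38) + (5) = s^2 + 5.9*s + 12.38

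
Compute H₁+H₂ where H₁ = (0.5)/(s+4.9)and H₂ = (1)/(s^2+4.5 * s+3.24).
Parallel: H = H₁ + H₂ = (n₁·d₂ + n₂·d₁)/(d₁·d₂).
n₁·d₂ = 0.5*s^2 + 2.25*s + 1.62. n₂·d₁ = s + 4.9. Sum = 0.5*s^2 + 3.25*s + 6.52. d₁·d₂ = s^3 + 9.4*s^2 + 25.29*s + 15.876.
H(s) = (0.5*s^2 + 3.25*s + 6.52)/(s^3 + 9.4*s^2 + 25.29*s + 15.876)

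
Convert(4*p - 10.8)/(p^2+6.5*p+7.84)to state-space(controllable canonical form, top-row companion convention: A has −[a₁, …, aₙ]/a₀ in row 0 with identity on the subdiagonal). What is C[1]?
Reachable canonical form: C = numerator coefficients (right-aligned, zero-padded to length n).
num = 4*p - 10.8, C = [[4, -10.8]].
C[1] = -10.8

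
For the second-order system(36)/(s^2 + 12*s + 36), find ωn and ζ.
Standard form: ωn²/(s²+2ζωn·s+ωn²).
const=36=ωn² → ωn=6, s coeff=12=2ζωn → ζ=1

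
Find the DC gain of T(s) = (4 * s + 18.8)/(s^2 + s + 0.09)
DC gain = T(0) = num(0)/den(0) = 18.8/0.09 = 208.9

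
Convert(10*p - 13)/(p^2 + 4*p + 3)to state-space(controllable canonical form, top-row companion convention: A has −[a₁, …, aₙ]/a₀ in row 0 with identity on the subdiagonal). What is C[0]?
Reachable canonical form: C = numerator coefficients (right-aligned, zero-padded to length n).
num = 10*p - 13, C = [[10, -13]].
C[0] = 10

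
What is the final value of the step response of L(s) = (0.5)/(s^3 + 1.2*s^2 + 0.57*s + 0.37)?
FVT: lim_{t→∞} y(t) = lim_{s→0} s*Y(s) where Y(s) = L(s)/s.
= lim_{s→0} L(s) = L(0) = num(0)/den(0) = 0.5/0.37 = 1.351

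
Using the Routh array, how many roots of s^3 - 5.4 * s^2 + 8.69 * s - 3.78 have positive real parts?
Routh array:
s^3: [1, 8.69]; s^2: [-5.4, -3.78]; s^1: [7.99]; s^0: [-3.78]
First column: [1, -5.4, 7.99, -3.78]. Sign changes = RHP roots = 3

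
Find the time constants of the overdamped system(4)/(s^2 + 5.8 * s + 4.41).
Overdamped: real poles at -4.9, -0.9. τ = -1/pole → τ₁ = 0.2041, τ₂ = 1.111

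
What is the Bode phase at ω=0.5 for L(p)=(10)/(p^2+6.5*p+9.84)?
Substitute p = j*0.5: L(j0.5) = 0.935331 - 0.316979j.
∠L(j0.5) = atan2(Im, Re) = atan2(-0.316979, 0.935331) = -18.72°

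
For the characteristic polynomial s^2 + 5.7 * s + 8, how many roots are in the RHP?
s^2 + 5.7*s + 8 = (s + 2.5)(s + 3.2). Poles: -2.5, -3.2. RHP poles (Re>0): 0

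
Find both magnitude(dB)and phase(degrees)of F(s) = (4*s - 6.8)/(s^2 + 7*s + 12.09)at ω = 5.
Substitute s = j*5: F(j5) = 0.566075 - 0.014515j.
|F| = 20*log₁₀(sqrt(Re²+Im²)) = -4.94 dB.
∠F = atan2(Im, Re) = -1.47°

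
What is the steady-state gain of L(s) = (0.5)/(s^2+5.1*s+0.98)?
DC gain = L(0) = num(0)/den(0) = 0.5/0.98 = 0.5102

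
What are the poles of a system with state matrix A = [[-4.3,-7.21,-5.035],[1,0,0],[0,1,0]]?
Eigenvalues solve det(λI - A) = 0.
Characteristic polynomial: λ^3 + 4.3*λ^2 + 7.21*λ + 5.035 = 0.
Factor: (λ + 1.9)(λ^2 + 2.4*λ + 2.65) = 0.
Roots: -1.2 + 1.1j, -1.2 - 1.1j, -1.9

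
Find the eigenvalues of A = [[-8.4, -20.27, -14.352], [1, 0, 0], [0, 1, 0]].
Eigenvalues solve det(λI - A) = 0.
Characteristic polynomial: λ^3 + 8.4*λ^2 + 20.27*λ + 14.352 = 0.
Factor: (λ + 4.8)(λ + 1.3)(λ + 2.3) = 0.
Roots: -1.3, -2.3, -4.8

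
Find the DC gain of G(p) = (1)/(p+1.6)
DC gain = G(0) = num(0)/den(0) = 1/1.6 = 0.625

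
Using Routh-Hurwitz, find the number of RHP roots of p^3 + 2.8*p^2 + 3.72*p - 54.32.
Routh array:
p^3: [1, 3.72]; p^2: [2.8, -54.32]; p^1: [23.12]; p^0: [-54.32]
First column: [1, 2.8, 23.12, -54.32]. Sign changes = RHP roots = 1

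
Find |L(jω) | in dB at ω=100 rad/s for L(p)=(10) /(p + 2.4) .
Substitute p = j*100: L(j100) = 0.00239862 - 0.0999424j.
|L(j100)| = sqrt(Re² + Im²) = 0.09997.
20*log₁₀(0.09997) = -20.00 dB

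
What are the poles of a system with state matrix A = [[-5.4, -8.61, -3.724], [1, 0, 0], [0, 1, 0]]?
Eigenvalues solve det(λI - A) = 0.
Characteristic polynomial: λ^3 + 5.4*λ^2 + 8.61*λ + 3.724 = 0.
Factor: (λ + 1.9)(λ + 0.7)(λ + 2.8) = 0.
Roots: -0.7, -1.9, -2.8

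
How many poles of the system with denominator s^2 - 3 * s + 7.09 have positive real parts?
Poles: 1.5 + 2.2j, 1.5 - 2.2j. RHP poles (Re>0): 2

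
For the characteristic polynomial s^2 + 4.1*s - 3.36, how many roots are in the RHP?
s^2 + 4.1*s - 3.36 = (s - 0.7)(s + 4.8). Poles: -4.8, 0.7. RHP poles (Re>0): 1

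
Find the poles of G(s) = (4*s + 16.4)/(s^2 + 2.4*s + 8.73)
Set denominator = 0: s^2 + 2.4*s + 8.73 = 0 → Poles: -1.2 + 2.7j, -1.2 - 2.7j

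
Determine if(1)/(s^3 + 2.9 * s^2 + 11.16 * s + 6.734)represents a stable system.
Denominator: s^3 + 2.9*s^2 + 11.16*s + 6.734 = (s + 0.7)(s^2 + 2.2*s + 9.62). Poles: -0.7, -1.1 + 2.9j, -1.1 - 2.9j. All Re(p)<0: Yes (stable)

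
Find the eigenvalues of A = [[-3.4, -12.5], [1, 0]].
Eigenvalues solve det(λI - A) = 0.
Characteristic polynomial: λ^2 + 3.4*λ + 12.5 = 0.
Roots: -1.7 + 3.1j, -1.7 - 3.1j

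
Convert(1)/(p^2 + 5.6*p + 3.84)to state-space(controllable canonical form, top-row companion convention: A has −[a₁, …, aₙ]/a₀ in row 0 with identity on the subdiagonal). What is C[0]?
Reachable canonical form: C = numerator coefficients (right-aligned, zero-padded to length n).
num = 1, C = [[0, 1]].
C[0] = 0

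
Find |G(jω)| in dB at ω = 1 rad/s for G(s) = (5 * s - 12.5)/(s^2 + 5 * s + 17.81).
Substitute s = j*1: G(j1) = -0.601884 + 0.476467j.
|G(j1)| = sqrt(Re² + Im²) = 0.7676.
20*log₁₀(0.7676) = -2.30 dB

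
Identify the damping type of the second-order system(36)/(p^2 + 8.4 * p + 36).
Standard form: ωn²/(p²+2ζωn·p+ωn²) gives ωn=6, ζ=0.7.
Underdamped (ζ = 0.7 < 1)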